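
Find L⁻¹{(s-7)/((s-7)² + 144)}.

Using frequency shift: L⁻¹{(s-a)/((s-a)² + b²)} = e^(at)cos(bt). Here a=7, b=12

Final answer: e^(7t)·cos(12t)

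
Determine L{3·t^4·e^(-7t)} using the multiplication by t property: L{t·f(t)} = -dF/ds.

Using L{t^n·e^(at)} = n!/(s-a)^(n+1), L{t^4·e^(-7t)} = 24/(s+7)^5, so L{3·t^4·e^(-7t)} = 3·24/(s+7)^5 = 72/(s+7)^5

Final answer: 72/(s+7)^5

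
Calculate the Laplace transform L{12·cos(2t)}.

L{cos(ωt)} = s/(s² + ω²), so L{cos(2t)} = s/(s² + 4). Then L{12·cos(2t)} = 12·s/(s² + 4) = 12s/(s² + 4)

Final answer: 12s/(s² + 4)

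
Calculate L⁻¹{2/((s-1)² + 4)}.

Form: b/((s-a)² + b²) → e^(at)sin(bt). With a=1, b=2

Final answer: e^t·sin(2t)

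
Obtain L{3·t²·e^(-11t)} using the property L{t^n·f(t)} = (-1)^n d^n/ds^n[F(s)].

L{e^(-11t)} = 1/(s+11). d/ds[1/(s+11)] = -1/(s+11)². d²/ds²[1/(s+11)] = 2/(s+11)³. So L{t²·e^(-11t)} = (-1)² · 2/(s+11)³ = 2/(s+11)³. Then L{3·t²·e^(-11t)} = 3·2/(s+11)³ = 6/(s+11)³

Final answer: 6/(s+11)³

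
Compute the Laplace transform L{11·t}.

L{t^n} = n!/s^(n+1), so L{t} = 1/s^2. Then L{11·t} = 11·1/s^2 = 11/s^2

Final answer: 11/s^2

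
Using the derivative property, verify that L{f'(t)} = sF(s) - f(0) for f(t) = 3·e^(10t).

f'(t) = 30e^(10t). Direct: L{f'(t)} = 30/(s-10). Property: s·3/(s-10) - 3 = (3s - 3(s-10))/(s-10) = 30/(s-10). ✓

Final answer: 30/(s-10)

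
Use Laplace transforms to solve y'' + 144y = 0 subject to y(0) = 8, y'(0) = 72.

L{y''} + 144L{y} = 0. s²Y - 8s - 72 + 144Y = 0. Y(s² + 144) = 8s + 72. Y = (8s + 72)/(s² + 144). Inverting: y(t) = 8cos(12t) + 6sin(12t)

Final answer: y(t) = 8cos(12t) + 6sin(12t)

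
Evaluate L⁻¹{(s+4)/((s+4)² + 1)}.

Using frequency shift: L⁻¹{(s-a)/((s-a)² + b²)} = e^(at)cos(bt). Here a=-4, b=1

Final answer: e^(-4t)·cos(t)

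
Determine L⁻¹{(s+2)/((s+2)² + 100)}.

Using frequency shift: L⁻¹{(s-a)/((s-a)² + b²)} = e^(at)cos(bt). Here a=-2, b=10

Final answer: e^(-2t)·cos(10t)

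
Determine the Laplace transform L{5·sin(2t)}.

L{sin(ωt)} = ω/(s² + ω²), so L{sin(2t)} = 2/(s² + 4). Then L{5·sin(2t)} = 5·2/(s² + 4) = 10/(s² + 4)

Final answer: 10/(s² + 4)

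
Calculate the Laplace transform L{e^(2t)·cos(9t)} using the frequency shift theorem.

Frequency shift: L{e^(at)f(t)} = F(s-a). L{e^(2t)·cos(9t)} = (s-2)/((s-2)² + 81)

Final answer: (s-2)/((s-2)² + 81)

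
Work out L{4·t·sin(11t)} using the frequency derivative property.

L{sin(11t)} = 11/(s² + 121). By L{t·f(t)} = -F'(s): -d/ds[11/(s² + 121)] = -(11)·(-2s)/(s² + 121)² = 22s/(s² + 121)². Then L{4·t·sin(11t)} = 4·22s/(s² + 121)² = 88s/(s² + 121)²

Final answer: 88s/(s² + 121)²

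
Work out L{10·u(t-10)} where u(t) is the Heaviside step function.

L{u(t-a)} = e^(-as)/s. Here a=10, so L{u(t-10)} = e^(-10s)/s, and L{10·u(t-10)} = 10·e^(-10s)/s

Final answer: 10·e^(-10s)/s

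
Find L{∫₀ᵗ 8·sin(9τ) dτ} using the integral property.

L{∫₀ᵗ f(τ)dτ} = F(s)/s with F(s) = 72/(s² + 81), so the result is (72/(s² + 81))/s = 72/(s(s² + 81))

Final answer: 72/(s(s² + 81))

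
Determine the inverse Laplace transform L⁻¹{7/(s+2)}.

L⁻¹{1/(s-a)} = e^(at), so L⁻¹{1/(s+2)} = e^(-2t), and L⁻¹{7/(s+2)} = 7·e^(-2t)

Final answer: 7·e^(-2t)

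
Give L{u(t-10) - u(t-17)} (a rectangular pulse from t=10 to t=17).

L{u(t-a)} = e^(-as)/s. L{u(t-10) - u(t-17)} = (e^(-10s) - e^(-17s))/s

Final answer: (e^(-10s) - e^(-17s))/s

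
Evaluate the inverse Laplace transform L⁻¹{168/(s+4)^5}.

L⁻¹{n!/(s-a)^(n+1)} = t^n·e^(at) with n=4, a=-4. So L⁻¹{24/(s+4)^5} = t^4·e^(-4t), and L⁻¹{168/(s+4)^5} = (168/24)·t^4·e^(-4t) = 7·t^4·e^(-4t)

Final answer: 7·t^4·e^(-4t)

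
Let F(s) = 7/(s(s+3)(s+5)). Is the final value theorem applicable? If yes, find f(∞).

Poles of sF(s) = 7/((s+3)(s+5)) are at s = -3 and s = -5, both in the left half-plane. Theorem applies. f(∞) = lim_{s→0} sF(s) = 7/(3·5) = 7/15

Final answer: 7/15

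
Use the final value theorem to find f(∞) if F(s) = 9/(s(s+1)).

f(∞) = lim_{s→0} s·9/(s(s+1)) = lim_{s→0} 9/(s+1) = 9/1 = 9

Final answer: 9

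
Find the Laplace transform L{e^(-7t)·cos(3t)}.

L{e^(at)·cos(ωt)} = (s-a)/((s-a)² + ω²), so L{e^(-7t)·cos(3t)} = (s+7)/((s+7)² + 9)

Final answer: (s+7)/((s+7)² + 9)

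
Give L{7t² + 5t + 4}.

L{7t² + 5t + 4} = 7·2/s³ + 5/s² + 4/s = 14/s³ + 5/s² + 4/s

Final answer: 14/s³ + 5/s² + 4/s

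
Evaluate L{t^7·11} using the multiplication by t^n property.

L{11} = 11/s. d^1/ds^1[1/s] = -1/s². d^2/ds^2[1/s] = 2/s^3. d^3/ds^3[1/s] = -6/s^4. d^4/ds^4[1/s] = 24/s^5. d^5/ds^5[1/s] = -120/s^6. d^6/ds^6[1/s] = 720/s^7. d^7/ds^7[1/s] = -5040/s^8. So L{t^7} = (-1)^{7}·-5040/s^8 = 5040/s^8. Then L{t^7·11} = 11·5040/s^8 = 55440/s^8

Final answer: 55440/s^8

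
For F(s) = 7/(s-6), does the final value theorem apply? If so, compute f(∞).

sF(s) = 7s/(s-6) has a pole at s = 6 in the right half-plane. Theorem does NOT apply (unstable system; f(t) = 7·e^(6t) grows without bound).

Final answer: Not applicable (unstable)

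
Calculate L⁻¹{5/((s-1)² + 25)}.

Form: b/((s-a)² + b²) → e^(at)sin(bt). With a=1, b=5

Final answer: e^t·sin(5t)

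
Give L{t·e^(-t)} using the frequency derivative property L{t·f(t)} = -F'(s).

L{e^(-t)} = 1/(s+1). By frequency derivative: L{t·e^(-t)} = -d/ds[1/(s+1)] = -(-1)/(s+1)² = 1/(s+1)²

Final answer: 1/(s+1)²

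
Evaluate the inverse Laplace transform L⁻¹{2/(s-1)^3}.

L⁻¹{n!/(s-a)^(n+1)} = t^n·e^(at), so L⁻¹{2/(s-1)^3} = t^2·e^t

Final answer: t^2·e^t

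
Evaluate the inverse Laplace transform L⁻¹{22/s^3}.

L⁻¹{n!/s^(n+1)} = t^n with n=2. So L⁻¹{2/s^3} = t^2, and L⁻¹{22/s^3} = (22/2)·t^2 = 11·t^2

Final answer: 11·t^2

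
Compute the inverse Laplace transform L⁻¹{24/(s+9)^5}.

L⁻¹{n!/(s-a)^(n+1)} = t^n·e^(at), so L⁻¹{24/(s+9)^5} = t^4·e^(-9t)

Final answer: t^4·e^(-9t)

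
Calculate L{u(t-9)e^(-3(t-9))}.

u(t-a)f(t-a) with f(t)=e^(-3t). L{e^(-3t)} = 1/(s+3). By time shift: e^(-9s)/(s+3)

Final answer: e^(-9s)/(s+3)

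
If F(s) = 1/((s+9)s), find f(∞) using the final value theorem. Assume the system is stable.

f(∞) = lim_{s→0} sF(s) = lim_{s→0} 1/(s+9) = 1/9

Final answer: 1/9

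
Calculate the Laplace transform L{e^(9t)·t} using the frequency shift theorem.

L{e^(at)·t^n} = n!/(s-a)^(n+1), so L{e^(9t)·t} = 1/(s-9)^2

Final answer: 1/(s-9)^2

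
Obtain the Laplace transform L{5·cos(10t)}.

L{cos(ωt)} = s/(s² + ω²), so L{cos(10t)} = s/(s² + 100). Then L{5·cos(10t)} = 5·s/(s² + 100) = 5s/(s² + 100)

Final answer: 5s/(s² + 100)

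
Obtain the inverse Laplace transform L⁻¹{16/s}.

L⁻¹{c/s} = c, so L⁻¹{16/s} = 16

Final answer: 16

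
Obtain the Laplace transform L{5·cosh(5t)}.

L{cosh(ωt)} = s/(s² - ω²), so L{cosh(5t)} = s/(s² - 25). Then L{5·cosh(5t)} = 5·s/(s² - 25) = 5s/(s² - 25)

Final answer: 5s/(s² - 25)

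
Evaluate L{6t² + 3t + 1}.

L{6t² + 3t + 1} = 6·2/s³ + 3/s² + 1/s = 12/s³ + 3/s² + 1/s

Final answer: 12/s³ + 3/s² + 1/s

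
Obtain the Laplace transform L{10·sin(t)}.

L{sin(ωt)} = ω/(s² + ω²), so L{sin(t)} = 1/(s² + 1). Then L{10·sin(t)} = 10·1/(s² + 1) = 10/(s² + 1)

Final answer: 10/(s² + 1)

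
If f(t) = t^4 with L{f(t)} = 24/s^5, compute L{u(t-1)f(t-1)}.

Time shift theorem: L{u(t-a)f(t-a)} = e^(-as)F(s). Here a=1, F(s) = 24/s^5, so L{u(t-1)f(t-1)} = e^(-s)·24/s^5

Final answer: e^(-s)·24/s^5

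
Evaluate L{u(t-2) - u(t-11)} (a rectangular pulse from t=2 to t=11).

L{u(t-a)} = e^(-as)/s. L{u(t-2) - u(t-11)} = (e^(-2s) - e^(-11s))/s

Final answer: (e^(-2s) - e^(-11s))/s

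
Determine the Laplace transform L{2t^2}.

L{2t^2} = 2 · L{t^2} = 2 · 2/s^3 = 4/s^3

Final answer: 4/s^3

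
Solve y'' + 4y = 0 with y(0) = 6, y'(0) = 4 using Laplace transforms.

L{y''} + 4L{y} = 0. s²Y - 6s - 4 + 4Y = 0. Y(s² + 4) = 6s + 4. Y = (6s + 4)/(s² + 4). Inverting: y(t) = 6cos(2t) + 2sin(2t)

Final answer: y(t) = 6cos(2t) + 2sin(2t)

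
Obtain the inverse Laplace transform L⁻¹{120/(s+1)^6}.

L⁻¹{n!/(s-a)^(n+1)} = t^n·e^(at), so L⁻¹{120/(s+1)^6} = t^5·e^(-t)

Final answer: t^5·e^(-t)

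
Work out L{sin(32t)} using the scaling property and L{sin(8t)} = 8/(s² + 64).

Using L{f(at)} = (1/a)F(s/a) with a=4: L{sin(32t)} = (1/4) · 8/((s/4)² + 64) = (1/4) · 8·16/(s² + 1024) = 32/(s² + 1024)

Final answer: 32/(s² + 1024)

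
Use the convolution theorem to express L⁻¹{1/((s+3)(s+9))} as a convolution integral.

1/((s+3)(s+9)) = (1/(s+3))·(1/(s+9)) = L{e^(-3t)}·L{e^(-9t)}. So f(t) = e^(-3t)*e^(-9t) = ∫₀ᵗ e^(-3τ)·e^(-9(t-τ)) dτ

Final answer: ∫₀ᵗ e^(-3τ)·e^(-9(t-τ)) dτ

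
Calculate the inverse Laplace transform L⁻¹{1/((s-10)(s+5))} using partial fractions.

Decompose: A/(s-10) + B/(s+5). A = 1/15, B = -1/15. f(t) = (e^(10t) - e^(-5t))/15

Final answer: (e^(10t) - e^(-5t))/15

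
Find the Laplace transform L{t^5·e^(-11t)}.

L{t^n·e^(at)} = n!/(s-a)^(n+1), so L{t^5·e^(-11t)} = 120/(s+11)^6

Final answer: 120/(s+11)^6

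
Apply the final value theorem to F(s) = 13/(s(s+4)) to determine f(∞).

f(∞) = lim_{s→0} s·13/(s(s+4)) = lim_{s→0} 13/(s+4) = 13/4 = 13/4

Final answer: 13/4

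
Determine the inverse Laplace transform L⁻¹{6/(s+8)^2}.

L⁻¹{n!/(s-a)^(n+1)} = t^n·e^(at) with n=1, a=-8. So L⁻¹{1/(s+8)^2} = t·e^(-8t), and L⁻¹{6/(s+8)^2} = (6/1)·t·e^(-8t) = 6·t·e^(-8t)

Final answer: 6·t·e^(-8t)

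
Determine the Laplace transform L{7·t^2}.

L{t^n} = n!/s^(n+1), so L{t^2} = 2/s^3. Then L{7·t^2} = 7·2/s^3 = 14/s^3

Final answer: 14/s^3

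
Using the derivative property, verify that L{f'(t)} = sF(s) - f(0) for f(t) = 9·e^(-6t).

f'(t) = -54e^(-6t). Direct: L{f'(t)} = -54/(s+6). Property: s·9/(s+6) - 9 = (9s - 9(s+6))/(s+6) = -54/(s+6). ✓

Final answer: -54/(s+6)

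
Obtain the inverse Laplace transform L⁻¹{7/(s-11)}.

L⁻¹{1/(s-a)} = e^(at), so L⁻¹{1/(s-11)} = e^(11t), and L⁻¹{7/(s-11)} = 7·e^(11t)

Final answer: 7·e^(11t)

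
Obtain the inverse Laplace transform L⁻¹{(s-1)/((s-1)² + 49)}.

Using frequency shift, L⁻¹{(s-1)/((s-1)² + 49)} = e^t·cos(7t)

Final answer: e^t·cos(7t)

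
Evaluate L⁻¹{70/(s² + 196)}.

This is the form c·a/(s² + a²) with a = 14, c = 5. L⁻¹ = 5·sin(14t)

Final answer: 5·sin(14t)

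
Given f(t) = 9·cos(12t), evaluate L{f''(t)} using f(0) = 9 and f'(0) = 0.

F(s) = 9s/(s² + 144). L{f''(t)} = s²F(s) - sf(0) - f'(0) = 9s³/(s² + 144) - 9s = (9s³ - 9s(s² + 144))/(s² + 144) = -1296s/(s² + 144)

Final answer: -1296s/(s² + 144)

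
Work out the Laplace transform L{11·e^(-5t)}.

L{e^(at)} = 1/(s-a), so L{e^(-5t)} = 1/(s+5). Then L{11·e^(-5t)} = 11/(s+5)

Final answer: 11/(s+5)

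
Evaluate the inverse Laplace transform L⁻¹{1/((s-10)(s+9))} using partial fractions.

Decompose: A/(s-10) + B/(s+9). A = 1/19, B = -1/19. f(t) = (e^(10t) - e^(-9t))/19

Final answer: (e^(10t) - e^(-9t))/19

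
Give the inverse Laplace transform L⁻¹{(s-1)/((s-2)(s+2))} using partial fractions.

Using partial fractions, f(t) = (e^(2t) + 3e^(-2t))/4

Final answer: (e^(2t) + 3e^(-2t))/4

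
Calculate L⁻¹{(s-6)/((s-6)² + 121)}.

Using frequency shift: L⁻¹{(s-a)/((s-a)² + b²)} = e^(at)cos(bt). Here a=6, b=11

Final answer: e^(6t)·cos(11t)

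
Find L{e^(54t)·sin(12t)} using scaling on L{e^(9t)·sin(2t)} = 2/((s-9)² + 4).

Scaling with a=6: L{e^(54t)·sin(12t)} = (1/6) · 2/((s/6-9)² + 4). Simplifying: 12/((s-54)² + 144)

Final answer: 12/((s-54)² + 144)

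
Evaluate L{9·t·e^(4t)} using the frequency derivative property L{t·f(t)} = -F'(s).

L{e^(4t)} = 1/(s-4). By frequency derivative: L{t·e^(4t)} = -d/ds[1/(s-4)] = -(-1)/(s-4)² = 1/(s-4)². Then L{9·t·e^(4t)} = 9·1/(s-4)² = 9/(s-4)²

Final answer: 9/(s-4)²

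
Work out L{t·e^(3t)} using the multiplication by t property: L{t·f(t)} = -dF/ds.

Using L{t^n·e^(at)} = n!/(s-a)^(n+1), L{t·e^(3t)} = 1/(s-3)^2

Final answer: 1/(s-3)^2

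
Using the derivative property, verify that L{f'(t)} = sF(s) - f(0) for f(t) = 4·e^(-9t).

f'(t) = -36e^(-9t). Direct: L{f'(t)} = -36/(s+9). Property: s·4/(s+9) - 4 = (4s - 4(s+9))/(s+9) = -36/(s+9). ✓

Final answer: -36/(s+9)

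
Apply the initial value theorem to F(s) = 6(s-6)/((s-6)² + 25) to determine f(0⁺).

f(0⁺) = lim_{s→∞} sF(s) = lim_{s→∞} 6s(s-6)/((s-6)² + 25) = 6

Final answer: 6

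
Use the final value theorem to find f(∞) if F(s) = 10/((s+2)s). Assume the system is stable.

f(∞) = lim_{s→0} sF(s) = lim_{s→0} 10/(s+2) = 5

Final answer: 5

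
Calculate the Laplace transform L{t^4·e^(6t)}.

L{t^n·e^(at)} = n!/(s-a)^(n+1), so L{t^4·e^(6t)} = 24/(s-6)^5

Final answer: 24/(s-6)^5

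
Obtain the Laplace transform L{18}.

L{18} = 18 · L{1} = 18/s

Final answer: 18/s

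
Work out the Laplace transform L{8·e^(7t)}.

L{e^(at)} = 1/(s-a), so L{e^(7t)} = 1/(s-7). Then L{8·e^(7t)} = 8/(s-7)

Final answer: 8/(s-7)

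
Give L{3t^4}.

L{t^n} = n!/s^(n+1). So L{3t^4} = 3·4!/s^5 = 72/s^5

Final answer: 72/s^5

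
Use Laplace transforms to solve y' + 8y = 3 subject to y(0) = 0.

sY + 8Y = 3/s. Y = 3/(s(s+8)). Partial fractions: Y = 3/8/s - 3/8/(s+8)

Final answer: y(t) = 3/8(1 - e^(-8t))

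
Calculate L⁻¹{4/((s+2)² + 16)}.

Form: b/((s-a)² + b²) → e^(at)sin(bt). With a=-2, b=4

Final answer: e^(-2t)·sin(4t)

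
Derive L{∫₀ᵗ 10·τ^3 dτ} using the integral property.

L{∫₀ᵗ f(τ)dτ} = F(s)/s with f(t) = 10t^3. F(s) = 60/s^4, so L{∫₀ᵗ 10·τ^3 dτ} = (60/s^4)/s = 60/s^5. (Check: ∫₀ᵗ 10·τ^3 dτ = 10t^4/4.)

Final answer: 60/s^5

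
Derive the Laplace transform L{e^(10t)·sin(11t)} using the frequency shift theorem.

Frequency shift: L{e^(at)f(t)} = F(s-a). L{e^(10t)·sin(11t)} = 11/((s-10)² + 121)

Final answer: 11/((s-10)² + 121)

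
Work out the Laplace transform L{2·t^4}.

L{t^n} = n!/s^(n+1), so L{t^4} = 24/s^5. Then L{2·t^4} = 2·24/s^5 = 48/s^5

Final answer: 48/s^5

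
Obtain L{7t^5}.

L{t^n} = n!/s^(n+1). So L{7t^5} = 7·5!/s^6 = 840/s^6

Final answer: 840/s^6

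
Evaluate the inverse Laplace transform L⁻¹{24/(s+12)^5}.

L⁻¹{n!/(s-a)^(n+1)} = t^n·e^(at), so L⁻¹{24/(s+12)^5} = t^4·e^(-12t)

Final answer: t^4·e^(-12t)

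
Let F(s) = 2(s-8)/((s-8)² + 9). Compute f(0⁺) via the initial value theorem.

f(0⁺) = lim_{s→∞} sF(s) = lim_{s→∞} 2s(s-8)/((s-8)² + 9) = 2

Final answer: 2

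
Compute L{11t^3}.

L{t^n} = n!/s^(n+1). So L{11t^3} = 11·3!/s^4 = 66/s^4

Final answer: 66/s^4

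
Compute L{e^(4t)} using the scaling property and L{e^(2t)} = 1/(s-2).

Using L{f(at)} = (1/a)F(s/a) with a=2 and f(t) = e^(2t): L{e^(4t)} = (1/2) · 1/((s/2)-2) = (1/2) · 2/(s-4) = 1/(s-4)

Final answer: 1/(s-4)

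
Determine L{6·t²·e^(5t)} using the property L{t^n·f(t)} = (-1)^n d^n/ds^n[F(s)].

L{e^(5t)} = 1/(s-5). d/ds[1/(s-5)] = -1/(s-5)². d²/ds²[1/(s-5)] = 2/(s-5)³. So L{t²·e^(5t)} = (-1)² · 2/(s-5)³ = 2/(s-5)³. Then L{6·t²·e^(5t)} = 6·2/(s-5)³ = 12/(s-5)³

Final answer: 12/(s-5)³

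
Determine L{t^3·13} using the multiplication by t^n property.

L{13} = 13/s. d^1/ds^1[1/s] = -1/s². d^2/ds^2[1/s] = 2/s^3. d^3/ds^3[1/s] = -6/s^4. So L{t^3} = (-1)^{3}·-6/s^4 = 6/s^4. Then L{t^3·13} = 13·6/s^4 = 78/s^4

Final answer: 78/s^4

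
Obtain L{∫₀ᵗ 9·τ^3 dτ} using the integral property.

L{∫₀ᵗ f(τ)dτ} = F(s)/s with f(t) = 9t^3. F(s) = 54/s^4, so L{∫₀ᵗ 9·τ^3 dτ} = (54/s^4)/s = 54/s^5. (Check: ∫₀ᵗ 9·τ^3 dτ = 9t^4/4.)

Final answer: 54/s^5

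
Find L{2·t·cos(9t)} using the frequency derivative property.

L{cos(9t)} = s/(s² + 81). Derivative: d/ds[s/(s² + 81)] = [(s² + 81) - s·2s]/(s² + 81)² = (81 - s²)/(s² + 81)². So L{t·cos(9t)} = -F'(s) = (s² - 81)/(s² + 81)². Then L{2·t·cos(9t)} = 2·(s² - 81)/(s² + 81)²

Final answer: 2·(s² - 81)/(s² + 81)²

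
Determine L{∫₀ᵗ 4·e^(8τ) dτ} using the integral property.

L{∫₀ᵗ f(τ)dτ} = F(s)/s with F(s) = 4/(s-8), so L{∫₀ᵗ 4·e^(8τ) dτ} = 4/(s(s-8))

Final answer: 4/(s(s-8))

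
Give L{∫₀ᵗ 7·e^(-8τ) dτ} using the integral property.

L{∫₀ᵗ f(τ)dτ} = F(s)/s with F(s) = 7/(s+8), so L{∫₀ᵗ 7·e^(-8τ) dτ} = 7/(s(s+8))

Final answer: 7/(s(s+8))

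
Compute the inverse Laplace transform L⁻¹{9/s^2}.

L⁻¹{n!/s^(n+1)} = t^n with n=1. So L⁻¹{1/s^2} = t, and L⁻¹{9/s^2} = (9/1)·t = 9·t

Final answer: 9·t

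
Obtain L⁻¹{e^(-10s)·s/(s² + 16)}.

L⁻¹{s/(s² + 16)} = cos(4t). By the time shift theorem, L⁻¹{e^(-as)F(s)} = u(t-a)f(t-a) with a=10, so L⁻¹{e^(-10s)·s/(s² + 16)} = u(t-10)·cos(4(t-10))

Final answer: u(t-10)·cos(4(t-10))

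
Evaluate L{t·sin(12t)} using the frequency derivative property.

L{sin(12t)} = 12/(s² + 144). By L{t·f(t)} = -F'(s): -d/ds[12/(s² + 144)] = -(12)·(-2s)/(s² + 144)² = 24s/(s² + 144)²

Final answer: 24s/(s² + 144)²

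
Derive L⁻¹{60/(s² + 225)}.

This is the form c·a/(s² + a²) with a = 15, c = 4. L⁻¹ = 4·sin(15t)

Final answer: 4·sin(15t)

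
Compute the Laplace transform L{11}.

L{11} = 11 · L{1} = 11/s

Final answer: 11/s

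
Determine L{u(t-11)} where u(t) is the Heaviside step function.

L{u(t-a)} = e^(-as)/s. Here a=11, so L{u(t-11)} = e^(-11s)/s

Final answer: e^(-11s)/s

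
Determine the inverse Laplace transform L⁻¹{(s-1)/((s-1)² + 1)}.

Using frequency shift, L⁻¹{(s-1)/((s-1)² + 1)} = e^t·cos(t)

Final answer: e^t·cos(t)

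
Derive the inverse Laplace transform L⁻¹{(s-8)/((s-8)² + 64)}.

Using frequency shift, L⁻¹{(s-8)/((s-8)² + 64)} = e^(8t)·cos(8t)

Final answer: e^(8t)·cos(8t)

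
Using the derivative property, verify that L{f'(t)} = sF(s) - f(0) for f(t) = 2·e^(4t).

f'(t) = 8e^(4t). Direct: L{f'(t)} = 8/(s-4). Property: s·2/(s-4) - 2 = (2s - 2(s-4))/(s-4) = 8/(s-4). ✓

Final answer: 8/(s-4)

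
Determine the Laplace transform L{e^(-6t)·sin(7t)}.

L{e^(at)·sin(ωt)} = ω/((s-a)² + ω²), so L{e^(-6t)·sin(7t)} = 7/((s+6)² + 49)

Final answer: 7/((s+6)² + 49)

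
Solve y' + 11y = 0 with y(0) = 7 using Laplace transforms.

L{y'} + 11L{y} = 0. sY - 7 + 11Y = 0. Y(s+11) = 7. Y = 7/(s+11)

Final answer: y(t) = 7e^(-11t)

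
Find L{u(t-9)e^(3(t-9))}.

u(t-a)f(t-a) with f(t)=e^(3t). L{e^(3t)} = 1/(s-3). By time shift: e^(-9s)/(s-3)

Final answer: e^(-9s)/(s-3)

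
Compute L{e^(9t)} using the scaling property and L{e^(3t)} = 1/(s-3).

Using L{f(at)} = (1/a)F(s/a) with a=3 and f(t) = e^(3t): L{e^(9t)} = (1/3) · 1/((s/3)-3) = (1/3) · 3/(s-9) = 1/(s-9)

Final answer: 1/(s-9)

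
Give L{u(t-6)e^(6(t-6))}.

u(t-a)f(t-a) with f(t)=e^(6t). L{e^(6t)} = 1/(s-6). By time shift: e^(-6s)/(s-6)

Final answer: e^(-6s)/(s-6)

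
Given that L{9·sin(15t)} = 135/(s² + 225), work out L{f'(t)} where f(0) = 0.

L{f'(t)} = s·F(s) - f(0) = s·135/(s² + 225) - 0 = 135s/(s² + 225)

Final answer: 135s/(s² + 225)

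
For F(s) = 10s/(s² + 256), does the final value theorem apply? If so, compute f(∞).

The final value theorem requires all poles of sF(s) in the left half-plane. sF(s) = 10s²/(s² + 256) has poles at s = ±16i (imaginary axis). Theorem does NOT apply (oscillatory system).

Final answer: Not applicable (oscillatory)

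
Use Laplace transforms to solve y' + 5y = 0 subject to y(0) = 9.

L{y'} + 5L{y} = 0. sY - 9 + 5Y = 0. Y(s+5) = 9. Y = 9/(s+5)

Final answer: y(t) = 9e^(-5t)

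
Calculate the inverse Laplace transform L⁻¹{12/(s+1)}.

L⁻¹{1/(s-a)} = e^(at), so L⁻¹{1/(s+1)} = e^(-t), and L⁻¹{12/(s+1)} = 12·e^(-t)

Final answer: 12·e^(-t)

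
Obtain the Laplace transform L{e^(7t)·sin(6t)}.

L{e^(at)·sin(ωt)} = ω/((s-a)² + ω²), so L{e^(7t)·sin(6t)} = 6/((s-7)² + 36)

Final answer: 6/((s-7)² + 36)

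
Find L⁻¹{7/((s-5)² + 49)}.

Form: b/((s-a)² + b²) → e^(at)sin(bt). With a=5, b=7

Final answer: e^(5t)·sin(7t)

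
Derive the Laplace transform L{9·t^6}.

L{t^n} = n!/s^(n+1), so L{t^6} = 720/s^7. Then L{9·t^6} = 9·720/s^7 = 6480/s^7

Final answer: 6480/s^7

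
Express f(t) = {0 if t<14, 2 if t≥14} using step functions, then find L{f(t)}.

f(t) = 2·u(t-14). L{u(t-14)} = e^(-14s)/s, so L{f(t)} = 2·e^(-14s)/s

Final answer: 2·e^(-14s)/s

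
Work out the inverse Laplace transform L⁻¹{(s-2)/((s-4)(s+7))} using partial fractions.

Using partial fractions, f(t) = (2e^(4t) + 9e^(-7t))/11

Final answer: (2e^(4t) + 9e^(-7t))/11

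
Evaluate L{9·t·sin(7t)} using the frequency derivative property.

L{sin(7t)} = 7/(s² + 49). By L{t·f(t)} = -F'(s): -d/ds[7/(s² + 49)] = -(7)·(-2s)/(s² + 49)² = 14s/(s² + 49)². Then L{9·t·sin(7t)} = 9·14s/(s² + 49)² = 126s/(s² + 49)²

Final answer: 126s/(s² + 49)²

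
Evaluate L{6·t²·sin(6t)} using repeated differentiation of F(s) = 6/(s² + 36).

F(s) = 6/(s² + 36). F'(s) = -12s/(s² + 36)². F''(s) = -12(36 - 3s²)/(s² + 36)³ = (36s² - 432)/(s² + 36)³. So L{t²·sin(6t)} = (-1)² F''(s) = (36s² - 432)/(s² + 36)³. Then L{6·t²·sin(6t)} = 6·(36s² - 432)/(s² + 36)³ = (216s² - 2592)/(s² + 36)³

Final answer: (216s² - 2592)/(s² + 36)³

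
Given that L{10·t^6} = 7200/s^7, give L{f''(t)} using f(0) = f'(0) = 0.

L{f''(t)} = s²F(s) - sf(0) - f'(0) = s²·7200/s^7 - 0 - 0 = 7200/s^5

Final answer: 7200/s^5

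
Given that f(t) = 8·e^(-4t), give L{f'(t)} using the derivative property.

f(0) = 8, F(s) = 8/(s+4). L{f'(t)} = s·F(s) - f(0) = 8s/(s+4) - 8 = (8s - 8(s+4))/(s+4) = -32/(s+4)

Final answer: -32/(s+4)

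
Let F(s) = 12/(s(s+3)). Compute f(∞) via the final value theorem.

f(∞) = lim_{s→0} s·12/(s(s+3)) = lim_{s→0} 12/(s+3) = 12/3 = 4

Final answer: 4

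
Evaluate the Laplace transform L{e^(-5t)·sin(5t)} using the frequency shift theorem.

Frequency shift: L{e^(at)f(t)} = F(s-a). L{e^(-5t)·sin(5t)} = 5/((s+5)² + 25)

Final answer: 5/((s+5)² + 25)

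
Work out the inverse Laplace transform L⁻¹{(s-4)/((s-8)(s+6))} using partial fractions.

Using partial fractions, f(t) = (4e^(8t) + 10e^(-6t))/14

Final answer: (4e^(8t) + 10e^(-6t))/14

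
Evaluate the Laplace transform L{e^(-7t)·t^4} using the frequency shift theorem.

L{e^(at)·t^n} = n!/(s-a)^(n+1), so L{e^(-7t)·t^4} = 24/(s+7)^5

Final answer: 24/(s+7)^5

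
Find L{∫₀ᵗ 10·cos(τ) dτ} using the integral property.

L{∫₀ᵗ f(τ)dτ} = F(s)/s with F(s) = 10s/(s² + 1), so the result is (10s/(s² + 1))/s = 10/(s² + 1)

Final answer: 10/(s² + 1)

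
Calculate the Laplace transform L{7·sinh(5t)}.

L{sinh(ωt)} = ω/(s² - ω²), so L{sinh(5t)} = 5/(s² - 25). Then L{7·sinh(5t)} = 7·5/(s² - 25) = 35/(s² - 25)

Final answer: 35/(s² - 25)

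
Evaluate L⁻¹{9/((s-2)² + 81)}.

Form: b/((s-a)² + b²) → e^(at)sin(bt). With a=2, b=9

Final answer: e^(2t)·sin(9t)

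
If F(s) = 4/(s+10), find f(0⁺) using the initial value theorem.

f(0⁺) = lim_{s→∞} s·4/(s+10) = lim_{s→∞} 4s/(s+10) = 4

Final answer: 4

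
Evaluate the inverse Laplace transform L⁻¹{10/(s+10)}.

L⁻¹{1/(s-a)} = e^(at), so L⁻¹{1/(s+10)} = e^(-10t), and L⁻¹{10/(s+10)} = 10·e^(-10t)

Final answer: 10·e^(-10t)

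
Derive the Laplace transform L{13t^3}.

L{13t^3} = 13 · L{t^3} = 13 · 6/s^4 = 78/s^4

Final answer: 78/s^4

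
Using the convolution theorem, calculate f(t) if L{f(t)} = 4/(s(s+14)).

4/(s(s+14)) = (4/s)·(1/(s+14)) = L{4}·L{e^(-14t)}. By convolution, f(t) = 4*e^(-14t) = ∫₀ᵗ 4·e^(-14τ) dτ = 4·(1 - e^(-14t))/14

Final answer: 4·(1 - e^(-14t))/14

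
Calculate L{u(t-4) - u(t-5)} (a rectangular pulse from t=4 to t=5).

L{u(t-a)} = e^(-as)/s. L{u(t-4) - u(t-5)} = (e^(-4s) - e^(-5s))/s

Final answer: (e^(-4s) - e^(-5s))/s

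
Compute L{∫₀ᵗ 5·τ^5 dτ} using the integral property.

L{∫₀ᵗ f(τ)dτ} = F(s)/s with f(t) = 5t^5. F(s) = 600/s^6, so L{∫₀ᵗ 5·τ^5 dτ} = (600/s^6)/s = 600/s^7. (Check: ∫₀ᵗ 5·τ^5 dτ = 5t^6/6.)

Final answer: 600/s^7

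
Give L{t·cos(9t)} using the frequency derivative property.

L{cos(9t)} = s/(s² + 81). Derivative: d/ds[s/(s² + 81)] = [(s² + 81) - s·2s]/(s² + 81)² = (81 - s²)/(s² + 81)². So L{t·cos(9t)} = -F'(s) = (s² - 81)/(s² + 81)²

Final answer: (s² - 81)/(s² + 81)²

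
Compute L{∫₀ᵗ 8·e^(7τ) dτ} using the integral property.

L{∫₀ᵗ f(τ)dτ} = F(s)/s with F(s) = 8/(s-7), so L{∫₀ᵗ 8·e^(7τ) dτ} = 8/(s(s-7))

Final answer: 8/(s(s-7))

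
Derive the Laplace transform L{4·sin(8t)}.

L{sin(ωt)} = ω/(s² + ω²), so L{sin(8t)} = 8/(s² + 64). Then L{4·sin(8t)} = 4·8/(s² + 64) = 32/(s² + 64)

Final answer: 32/(s² + 64)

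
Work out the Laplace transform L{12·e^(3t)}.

L{e^(at)} = 1/(s-a), so L{e^(3t)} = 1/(s-3). Then L{12·e^(3t)} = 12/(s-3)

Final answer: 12/(s-3)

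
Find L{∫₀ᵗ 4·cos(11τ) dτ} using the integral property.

L{∫₀ᵗ f(τ)dτ} = F(s)/s with F(s) = 4s/(s² + 121), so the result is (4s/(s² + 121))/s = 4/(s² + 121)

Final answer: 4/(s² + 121)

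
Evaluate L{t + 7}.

L{t + 7} = L{t} + 7·L{1} = 1/s² + 7/s

Final answer: 1/s² + 7/s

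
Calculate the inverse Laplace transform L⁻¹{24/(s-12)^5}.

L⁻¹{n!/(s-a)^(n+1)} = t^n·e^(at), so L⁻¹{24/(s-12)^5} = t^4·e^(12t)

Final answer: t^4·e^(12t)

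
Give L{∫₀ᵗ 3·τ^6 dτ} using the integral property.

L{∫₀ᵗ f(τ)dτ} = F(s)/s with f(t) = 3t^6. F(s) = 2160/s^7, so L{∫₀ᵗ 3·τ^6 dτ} = (2160/s^7)/s = 2160/s^8. (Check: ∫₀ᵗ 3·τ^6 dτ = 3t^7/7.)

Final answer: 2160/s^8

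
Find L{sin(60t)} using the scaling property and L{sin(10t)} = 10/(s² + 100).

Using L{f(at)} = (1/a)F(s/a) with a=6: L{sin(60t)} = (1/6) · 10/((s/6)² + 100) = (1/6) · 10·36/(s² + 3600) = 60/(s² + 3600)

Final answer: 60/(s² + 3600)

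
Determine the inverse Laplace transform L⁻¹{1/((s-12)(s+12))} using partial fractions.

Decompose: A/(s-12) + B/(s+12). A = 1/24, B = -1/24. f(t) = (e^(12t) - e^(-12t))/24

Final answer: (e^(12t) - e^(-12t))/24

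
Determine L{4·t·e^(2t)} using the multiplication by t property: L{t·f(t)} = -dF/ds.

Using L{t^n·e^(at)} = n!/(s-a)^(n+1), L{t·e^(2t)} = 1/(s-2)^2, so L{4·t·e^(2t)} = 4·1/(s-2)^2 = 4/(s-2)^2

Final answer: 4/(s-2)^2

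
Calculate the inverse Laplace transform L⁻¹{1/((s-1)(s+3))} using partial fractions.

Decompose: A/(s-1) + B/(s+3). A = 1/4, B = -1/4. f(t) = (e^t - e^(-3t))/4

Final answer: (e^t - e^(-3t))/4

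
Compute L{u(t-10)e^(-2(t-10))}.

u(t-a)f(t-a) with f(t)=e^(-2t). L{e^(-2t)} = 1/(s+2). By time shift: e^(-10s)/(s+2)

Final answer: e^(-10s)/(s+2)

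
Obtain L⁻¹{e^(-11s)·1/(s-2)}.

L⁻¹{1/(s-2)} = e^(2t). By the time shift theorem, L⁻¹{e^(-as)F(s)} = u(t-a)f(t-a) with a=11, so L⁻¹{e^(-11s)·1/(s-2)} = u(t-11)·e^(2(t-11))

Final answer: u(t-11)·e^(2(t-11))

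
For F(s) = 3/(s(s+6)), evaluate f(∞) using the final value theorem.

f(∞) = lim_{s→0} s·3/(s(s+6)) = lim_{s→0} 3/(s+6) = 3/6 = 1/2

Final answer: 1/2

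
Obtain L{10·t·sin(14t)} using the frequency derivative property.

L{sin(14t)} = 14/(s² + 196). By L{t·f(t)} = -F'(s): -d/ds[14/(s² + 196)] = -(14)·(-2s)/(s² + 196)² = 28s/(s² + 196)². Then L{10·t·sin(14t)} = 10·28s/(s² + 196)² = 280s/(s² + 196)²

Final answer: 280s/(s² + 196)²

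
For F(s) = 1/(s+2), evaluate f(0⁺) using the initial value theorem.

f(0⁺) = lim_{s→∞} s·1/(s+2) = lim_{s→∞} s/(s+2) = 1

Final answer: 1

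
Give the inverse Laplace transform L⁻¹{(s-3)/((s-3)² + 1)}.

Using frequency shift, L⁻¹{(s-3)/((s-3)² + 1)} = e^(3t)·cos(t)

Final answer: e^(3t)·cos(t)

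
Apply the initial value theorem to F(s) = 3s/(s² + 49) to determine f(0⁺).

f(0⁺) = lim_{s→∞} s·3s/(s² + 49) = lim_{s→∞} 3s²/(s² + 49) = 3

Final answer: 3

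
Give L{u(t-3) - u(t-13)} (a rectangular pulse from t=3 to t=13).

L{u(t-a)} = e^(-as)/s. L{u(t-3) - u(t-13)} = (e^(-3s) - e^(-13s))/s

Final answer: (e^(-3s) - e^(-13s))/s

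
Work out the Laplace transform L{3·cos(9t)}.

L{cos(ωt)} = s/(s² + ω²), so L{cos(9t)} = s/(s² + 81). Then L{3·cos(9t)} = 3·s/(s² + 81) = 3s/(s² + 81)

Final answer: 3s/(s² + 81)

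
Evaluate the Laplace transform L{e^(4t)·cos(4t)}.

L{e^(at)·cos(ωt)} = (s-a)/((s-a)² + ω²), so L{e^(4t)·cos(4t)} = (s-4)/((s-4)² + 16)

Final answer: (s-4)/((s-4)² + 16)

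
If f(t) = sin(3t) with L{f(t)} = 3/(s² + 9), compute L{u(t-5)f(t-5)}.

Time shift theorem: L{u(t-a)f(t-a)} = e^(-as)F(s). Here a=5, F(s) = 3/(s² + 9), so L{u(t-5)f(t-5)} = e^(-5s)·3/(s² + 9)

Final answer: e^(-5s)·3/(s² + 9)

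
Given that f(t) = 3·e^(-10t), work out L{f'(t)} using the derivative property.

f(0) = 3, F(s) = 3/(s+10). L{f'(t)} = s·F(s) - f(0) = 3s/(s+10) - 3 = (3s - 3(s+10))/(s+10) = -30/(s+10)

Final answer: -30/(s+10)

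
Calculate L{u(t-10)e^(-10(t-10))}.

u(t-a)f(t-a) with f(t)=e^(-10t). L{e^(-10t)} = 1/(s+10). By time shift: e^(-10s)/(s+10)

Final answer: e^(-10s)/(s+10)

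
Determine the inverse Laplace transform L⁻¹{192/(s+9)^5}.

L⁻¹{n!/(s-a)^(n+1)} = t^n·e^(at) with n=4, a=-9. So L⁻¹{24/(s+9)^5} = t^4·e^(-9t), and L⁻¹{192/(s+9)^5} = (192/24)·t^4·e^(-9t) = 8·t^4·e^(-9t)

Final answer: 8·t^4·e^(-9t)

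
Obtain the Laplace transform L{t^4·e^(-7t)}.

L{t^n·e^(at)} = n!/(s-a)^(n+1), so L{t^4·e^(-7t)} = 24/(s+7)^5

Final answer: 24/(s+7)^5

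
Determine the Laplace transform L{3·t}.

L{t^n} = n!/s^(n+1), so L{t} = 1/s^2. Then L{3·t} = 3·1/s^2 = 3/s^2

Final answer: 3/s^2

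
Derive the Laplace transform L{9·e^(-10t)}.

L{e^(at)} = 1/(s-a), so L{e^(-10t)} = 1/(s+10). Then L{9·e^(-10t)} = 9/(s+10)

Final answer: 9/(s+10)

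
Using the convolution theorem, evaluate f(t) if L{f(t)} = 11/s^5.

11/s^5 = (11/s)·(1/s^4) = L{11}·L{t^3/6}. By convolution, f(t) = 11*t^3/6 = ∫₀ᵗ 11·τ^3/6 dτ = 11·t^4/24

Final answer: 11·t^4/24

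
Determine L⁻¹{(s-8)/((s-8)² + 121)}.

Using frequency shift: L⁻¹{(s-a)/((s-a)² + b²)} = e^(at)cos(bt). Here a=8, b=11

Final answer: e^(8t)·cos(11t)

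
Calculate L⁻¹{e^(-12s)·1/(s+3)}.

L⁻¹{1/(s+3)} = e^(-3t). By the time shift theorem, L⁻¹{e^(-as)F(s)} = u(t-a)f(t-a) with a=12, so L⁻¹{e^(-12s)·1/(s+3)} = u(t-12)·e^(-3(t-12))

Final answer: u(t-12)·e^(-3(t-12))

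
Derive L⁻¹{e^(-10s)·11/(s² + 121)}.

L⁻¹{11/(s² + 121)} = sin(11t). By the time shift theorem, L⁻¹{e^(-as)F(s)} = u(t-a)f(t-a) with a=10, so L⁻¹{e^(-10s)·11/(s² + 121)} = u(t-10)·sin(11(t-10))

Final answer: u(t-10)·sin(11(t-10))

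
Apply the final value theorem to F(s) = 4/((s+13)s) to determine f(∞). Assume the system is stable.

f(∞) = lim_{s→0} sF(s) = lim_{s→0} 4/(s+13) = 4/13

Final answer: 4/13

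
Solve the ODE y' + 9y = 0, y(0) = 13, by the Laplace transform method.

L{y'} + 9L{y} = 0. sY - 13 + 9Y = 0. Y(s+9) = 13. Y = 13/(s+9)

Final answer: y(t) = 13e^(-9t)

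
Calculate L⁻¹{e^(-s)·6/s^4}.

L⁻¹{6/s^4} = t^3. By the time shift theorem, L⁻¹{e^(-as)F(s)} = u(t-a)f(t-a) with a=1, so L⁻¹{e^(-s)·6/s^4} = u(t-1)·(t-1)^3

Final answer: u(t-1)·(t-1)^3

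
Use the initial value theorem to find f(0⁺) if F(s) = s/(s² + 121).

f(0⁺) = lim_{s→∞} s·s/(s² + 121) = lim_{s→∞} s²/(s² + 121) = 1

Final answer: 1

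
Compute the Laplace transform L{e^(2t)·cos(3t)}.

L{e^(at)·cos(ωt)} = (s-a)/((s-a)² + ω²), so L{e^(2t)·cos(3t)} = (s-2)/((s-2)² + 9)

Final answer: (s-2)/((s-2)² + 9)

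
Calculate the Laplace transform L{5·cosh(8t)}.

L{cosh(ωt)} = s/(s² - ω²), so L{cosh(8t)} = s/(s² - 64). Then L{5·cosh(8t)} = 5·s/(s² - 64) = 5s/(s² - 64)

Final answer: 5s/(s² - 64)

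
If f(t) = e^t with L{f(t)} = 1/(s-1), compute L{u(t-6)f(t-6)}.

Time shift theorem: L{u(t-a)f(t-a)} = e^(-as)F(s). Here a=6, F(s) = 1/(s-1), so L{u(t-6)f(t-6)} = e^(-6s)·1/(s-1)

Final answer: e^(-6s)·1/(s-1)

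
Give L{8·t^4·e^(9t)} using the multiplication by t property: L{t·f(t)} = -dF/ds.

Using L{t^n·e^(at)} = n!/(s-a)^(n+1), L{t^4·e^(9t)} = 24/(s-9)^5, so L{8·t^4·e^(9t)} = 8·24/(s-9)^5 = 192/(s-9)^5

Final answer: 192/(s-9)^5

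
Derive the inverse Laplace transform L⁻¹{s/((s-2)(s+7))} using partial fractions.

Using partial fractions, f(t) = (2e^(2t) + 7e^(-7t))/9

Final answer: (2e^(2t) + 7e^(-7t))/9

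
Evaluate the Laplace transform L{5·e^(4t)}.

L{e^(at)} = 1/(s-a), so L{e^(4t)} = 1/(s-4). Then L{5·e^(4t)} = 5/(s-4)

Final answer: 5/(s-4)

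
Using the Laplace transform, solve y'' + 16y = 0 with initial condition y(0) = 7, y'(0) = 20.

L{y''} + 16L{y} = 0. s²Y - 7s - 20 + 16Y = 0. Y(s² + 16) = 7s + 20. Y = (7s + 20)/(s² + 16). Inverting: y(t) = 7cos(4t) + 5sin(4t)

Final answer: y(t) = 7cos(4t) + 5sin(4t)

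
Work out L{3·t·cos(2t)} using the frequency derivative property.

L{cos(2t)} = s/(s² + 4). Derivative: d/ds[s/(s² + 4)] = [(s² + 4) - s·2s]/(s² + 4)² = (4 - s²)/(s² + 4)². So L{t·cos(2t)} = -F'(s) = (s² - 4)/(s² + 4)². Then L{3·t·cos(2t)} = 3·(s² - 4)/(s² + 4)²

Final answer: 3·(s² - 4)/(s² + 4)²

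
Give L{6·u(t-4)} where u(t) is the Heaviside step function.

L{u(t-a)} = e^(-as)/s. Here a=4, so L{u(t-4)} = e^(-4s)/s, and L{6·u(t-4)} = 6·e^(-4s)/s

Final answer: 6·e^(-4s)/s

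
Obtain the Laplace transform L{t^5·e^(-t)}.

L{t^n·e^(at)} = n!/(s-a)^(n+1), so L{t^5·e^(-t)} = 120/(s+1)^6

Final answer: 120/(s+1)^6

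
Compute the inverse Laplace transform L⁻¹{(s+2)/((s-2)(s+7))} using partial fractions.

Using partial fractions, f(t) = (4e^(2t) + 5e^(-7t))/9

Final answer: (4e^(2t) + 5e^(-7t))/9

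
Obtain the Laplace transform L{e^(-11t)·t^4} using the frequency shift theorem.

L{e^(at)·t^n} = n!/(s-a)^(n+1), so L{e^(-11t)·t^4} = 24/(s+11)^5

Final answer: 24/(s+11)^5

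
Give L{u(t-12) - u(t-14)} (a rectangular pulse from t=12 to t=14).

L{u(t-a)} = e^(-as)/s. L{u(t-12) - u(t-14)} = (e^(-12s) - e^(-14s))/s

Final answer: (e^(-12s) - e^(-14s))/s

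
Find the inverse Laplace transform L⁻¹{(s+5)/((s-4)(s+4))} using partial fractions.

Using partial fractions, f(t) = (9e^(4t) - e^(-4t))/8

Final answer: (9e^(4t) - e^(-4t))/8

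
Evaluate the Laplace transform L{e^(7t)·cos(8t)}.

L{e^(at)·cos(ωt)} = (s-a)/((s-a)² + ω²), so L{e^(7t)·cos(8t)} = (s-7)/((s-7)² + 64)

Final answer: (s-7)/((s-7)² + 64)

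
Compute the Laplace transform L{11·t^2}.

L{t^n} = n!/s^(n+1), so L{t^2} = 2/s^3. Then L{11·t^2} = 11·2/s^3 = 22/s^3

Final answer: 22/s^3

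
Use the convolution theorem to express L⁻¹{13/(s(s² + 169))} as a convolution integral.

13/(s(s² + 169)) = (1/s)·(13/(s² + 169)) = L{1}·L{sin(13t)}. So f(t) = 1*(sin(13t)) = ∫₀ᵗ sin(13τ) dτ

Final answer: ∫₀ᵗ sin(13τ) dτ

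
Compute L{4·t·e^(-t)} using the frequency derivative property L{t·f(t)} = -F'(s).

L{e^(-t)} = 1/(s+1). By frequency derivative: L{t·e^(-t)} = -d/ds[1/(s+1)] = -(-1)/(s+1)² = 1/(s+1)². Then L{4·t·e^(-t)} = 4·1/(s+1)² = 4/(s+1)²

Final answer: 4/(s+1)²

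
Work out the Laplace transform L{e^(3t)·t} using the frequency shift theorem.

L{e^(at)·t^n} = n!/(s-a)^(n+1), so L{e^(3t)·t} = 1/(s-3)^2

Final answer: 1/(s-3)^2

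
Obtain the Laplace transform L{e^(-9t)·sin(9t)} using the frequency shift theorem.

Frequency shift: L{e^(at)f(t)} = F(s-a). L{e^(-9t)·sin(9t)} = 9/((s+9)² + 81)

Final answer: 9/((s+9)² + 81)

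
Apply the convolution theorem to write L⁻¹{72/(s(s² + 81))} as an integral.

72/(s(s² + 81)) = (1/s)·(72/(s² + 81)) = L{1}·L{8·sin(9t)}. So f(t) = 1*(8·sin(9t)) = ∫₀ᵗ 8·sin(9τ) dτ

Final answer: ∫₀ᵗ 8·sin(9τ) dτ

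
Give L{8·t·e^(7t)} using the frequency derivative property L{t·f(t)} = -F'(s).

L{e^(7t)} = 1/(s-7). By frequency derivative: L{t·e^(7t)} = -d/ds[1/(s-7)] = -(-1)/(s-7)² = 1/(s-7)². Then L{8·t·e^(7t)} = 8·1/(s-7)² = 8/(s-7)²

Final answer: 8/(s-7)²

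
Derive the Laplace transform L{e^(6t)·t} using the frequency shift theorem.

L{e^(at)·t^n} = n!/(s-a)^(n+1), so L{e^(6t)·t} = 1/(s-6)^2

Final answer: 1/(s-6)^2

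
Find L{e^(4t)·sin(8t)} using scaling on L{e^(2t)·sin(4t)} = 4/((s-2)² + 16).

Scaling with a=2: L{e^(4t)·sin(8t)} = (1/2) · 4/((s/2-2)² + 16). Simplifying: 8/((s-4)² + 64)

Final answer: 8/((s-4)² + 64)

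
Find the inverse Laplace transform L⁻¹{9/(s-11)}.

L⁻¹{1/(s-a)} = e^(at), so L⁻¹{1/(s-11)} = e^(11t), and L⁻¹{9/(s-11)} = 9·e^(11t)

Final answer: 9·e^(11t)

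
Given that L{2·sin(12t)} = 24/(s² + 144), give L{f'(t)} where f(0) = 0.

L{f'(t)} = s·F(s) - f(0) = s·24/(s² + 144) - 0 = 24s/(s² + 144)

Final answer: 24s/(s² + 144)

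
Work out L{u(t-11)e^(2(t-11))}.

u(t-a)f(t-a) with f(t)=e^(2t). L{e^(2t)} = 1/(s-2). By time shift: e^(-11s)/(s-2)

Final answer: e^(-11s)/(s-2)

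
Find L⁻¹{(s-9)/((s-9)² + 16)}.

Using frequency shift: L⁻¹{(s-a)/((s-a)² + b²)} = e^(at)cos(bt). Here a=9, b=4

Final answer: e^(9t)·cos(4t)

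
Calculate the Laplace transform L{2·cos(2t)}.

L{cos(ωt)} = s/(s² + ω²), so L{cos(2t)} = s/(s² + 4). Then L{2·cos(2t)} = 2·s/(s² + 4) = 2s/(s² + 4)

Final answer: 2s/(s² + 4)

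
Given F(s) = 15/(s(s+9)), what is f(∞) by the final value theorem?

f(∞) = lim_{s→0} s·15/(s(s+9)) = lim_{s→0} 15/(s+9) = 15/9 = 5/3

Final answer: 5/3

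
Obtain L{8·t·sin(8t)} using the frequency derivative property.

L{sin(8t)} = 8/(s² + 64). By L{t·f(t)} = -F'(s): -d/ds[8/(s² + 64)] = -(8)·(-2s)/(s² + 64)² = 16s/(s² + 64)². Then L{8·t·sin(8t)} = 8·16s/(s² + 64)² = 128s/(s² + 64)²

Final answer: 128s/(s² + 64)²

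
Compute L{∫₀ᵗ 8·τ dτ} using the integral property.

L{∫₀ᵗ f(τ)dτ} = F(s)/s with f(t) = 8t. F(s) = 8/s^2, so L{∫₀ᵗ 8·τ dτ} = (8/s^2)/s = 8/s^3. (Check: ∫₀ᵗ 8·τ dτ = 8t^2/2.)

Final answer: 8/s^3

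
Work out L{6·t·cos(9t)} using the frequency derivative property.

L{cos(9t)} = s/(s² + 81). Derivative: d/ds[s/(s² + 81)] = [(s² + 81) - s·2s]/(s² + 81)² = (81 - s²)/(s² + 81)². So L{t·cos(9t)} = -F'(s) = (s² - 81)/(s² + 81)². Then L{6·t·cos(9t)} = 6·(s² - 81)/(s² + 81)²

Final answer: 6·(s² - 81)/(s² + 81)²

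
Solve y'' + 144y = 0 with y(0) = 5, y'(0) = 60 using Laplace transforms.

L{y''} + 144L{y} = 0. s²Y - 5s - 60 + 144Y = 0. Y(s² + 144) = 5s + 60. Y = (5s + 60)/(s² + 144). Inverting: y(t) = 5cos(12t) + 5sin(12t)

Final answer: y(t) = 5cos(12t) + 5sin(12t)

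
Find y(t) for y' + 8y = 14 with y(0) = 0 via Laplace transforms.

sY + 8Y = 14/s. Y = 14/(s(s+8)). Partial fractions: Y = 7/4/s - 7/4/(s+8)

Final answer: y(t) = 7/4(1 - e^(-8t))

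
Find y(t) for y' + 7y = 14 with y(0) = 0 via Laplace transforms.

sY + 7Y = 14/s. Y = 14/(s(s+7)). Partial fractions: Y = 2/s - 2/(s+7)

Final answer: y(t) = 2(1 - e^(-7t))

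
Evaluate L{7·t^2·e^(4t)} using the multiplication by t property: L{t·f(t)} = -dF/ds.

Using L{t^n·e^(at)} = n!/(s-a)^(n+1), L{t^2·e^(4t)} = 2/(s-4)^3, so L{7·t^2·e^(4t)} = 7·2/(s-4)^3 = 14/(s-4)^3

Final answer: 14/(s-4)^3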